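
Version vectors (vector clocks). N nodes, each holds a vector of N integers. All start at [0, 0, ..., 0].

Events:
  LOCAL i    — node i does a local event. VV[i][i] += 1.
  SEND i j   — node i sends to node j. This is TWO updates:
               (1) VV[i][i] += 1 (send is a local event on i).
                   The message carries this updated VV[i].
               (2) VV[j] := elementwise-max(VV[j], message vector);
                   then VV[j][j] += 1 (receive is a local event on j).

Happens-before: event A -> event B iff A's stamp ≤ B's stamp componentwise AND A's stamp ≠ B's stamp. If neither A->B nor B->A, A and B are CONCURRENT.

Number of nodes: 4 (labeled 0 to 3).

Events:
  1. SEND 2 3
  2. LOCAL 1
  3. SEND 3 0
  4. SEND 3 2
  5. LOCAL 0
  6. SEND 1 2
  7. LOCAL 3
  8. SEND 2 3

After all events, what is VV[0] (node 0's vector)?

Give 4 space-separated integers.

Answer: 2 0 1 2

Derivation:
Initial: VV[0]=[0, 0, 0, 0]
Initial: VV[1]=[0, 0, 0, 0]
Initial: VV[2]=[0, 0, 0, 0]
Initial: VV[3]=[0, 0, 0, 0]
Event 1: SEND 2->3: VV[2][2]++ -> VV[2]=[0, 0, 1, 0], msg_vec=[0, 0, 1, 0]; VV[3]=max(VV[3],msg_vec) then VV[3][3]++ -> VV[3]=[0, 0, 1, 1]
Event 2: LOCAL 1: VV[1][1]++ -> VV[1]=[0, 1, 0, 0]
Event 3: SEND 3->0: VV[3][3]++ -> VV[3]=[0, 0, 1, 2], msg_vec=[0, 0, 1, 2]; VV[0]=max(VV[0],msg_vec) then VV[0][0]++ -> VV[0]=[1, 0, 1, 2]
Event 4: SEND 3->2: VV[3][3]++ -> VV[3]=[0, 0, 1, 3], msg_vec=[0, 0, 1, 3]; VV[2]=max(VV[2],msg_vec) then VV[2][2]++ -> VV[2]=[0, 0, 2, 3]
Event 5: LOCAL 0: VV[0][0]++ -> VV[0]=[2, 0, 1, 2]
Event 6: SEND 1->2: VV[1][1]++ -> VV[1]=[0, 2, 0, 0], msg_vec=[0, 2, 0, 0]; VV[2]=max(VV[2],msg_vec) then VV[2][2]++ -> VV[2]=[0, 2, 3, 3]
Event 7: LOCAL 3: VV[3][3]++ -> VV[3]=[0, 0, 1, 4]
Event 8: SEND 2->3: VV[2][2]++ -> VV[2]=[0, 2, 4, 3], msg_vec=[0, 2, 4, 3]; VV[3]=max(VV[3],msg_vec) then VV[3][3]++ -> VV[3]=[0, 2, 4, 5]
Final vectors: VV[0]=[2, 0, 1, 2]; VV[1]=[0, 2, 0, 0]; VV[2]=[0, 2, 4, 3]; VV[3]=[0, 2, 4, 5]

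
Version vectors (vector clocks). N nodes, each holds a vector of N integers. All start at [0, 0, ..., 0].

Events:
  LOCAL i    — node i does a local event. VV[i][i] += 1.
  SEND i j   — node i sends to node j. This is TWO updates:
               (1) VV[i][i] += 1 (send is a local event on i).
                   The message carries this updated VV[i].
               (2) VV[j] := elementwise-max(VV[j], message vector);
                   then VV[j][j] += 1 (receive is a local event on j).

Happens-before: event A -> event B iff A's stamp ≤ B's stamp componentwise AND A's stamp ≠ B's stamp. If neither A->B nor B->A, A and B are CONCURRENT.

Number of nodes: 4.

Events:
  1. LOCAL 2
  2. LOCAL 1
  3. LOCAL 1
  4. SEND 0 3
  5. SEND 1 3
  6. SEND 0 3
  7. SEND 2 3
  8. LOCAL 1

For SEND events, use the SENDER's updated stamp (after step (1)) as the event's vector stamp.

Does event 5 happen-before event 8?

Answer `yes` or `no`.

Initial: VV[0]=[0, 0, 0, 0]
Initial: VV[1]=[0, 0, 0, 0]
Initial: VV[2]=[0, 0, 0, 0]
Initial: VV[3]=[0, 0, 0, 0]
Event 1: LOCAL 2: VV[2][2]++ -> VV[2]=[0, 0, 1, 0]
Event 2: LOCAL 1: VV[1][1]++ -> VV[1]=[0, 1, 0, 0]
Event 3: LOCAL 1: VV[1][1]++ -> VV[1]=[0, 2, 0, 0]
Event 4: SEND 0->3: VV[0][0]++ -> VV[0]=[1, 0, 0, 0], msg_vec=[1, 0, 0, 0]; VV[3]=max(VV[3],msg_vec) then VV[3][3]++ -> VV[3]=[1, 0, 0, 1]
Event 5: SEND 1->3: VV[1][1]++ -> VV[1]=[0, 3, 0, 0], msg_vec=[0, 3, 0, 0]; VV[3]=max(VV[3],msg_vec) then VV[3][3]++ -> VV[3]=[1, 3, 0, 2]
Event 6: SEND 0->3: VV[0][0]++ -> VV[0]=[2, 0, 0, 0], msg_vec=[2, 0, 0, 0]; VV[3]=max(VV[3],msg_vec) then VV[3][3]++ -> VV[3]=[2, 3, 0, 3]
Event 7: SEND 2->3: VV[2][2]++ -> VV[2]=[0, 0, 2, 0], msg_vec=[0, 0, 2, 0]; VV[3]=max(VV[3],msg_vec) then VV[3][3]++ -> VV[3]=[2, 3, 2, 4]
Event 8: LOCAL 1: VV[1][1]++ -> VV[1]=[0, 4, 0, 0]
Event 5 stamp: [0, 3, 0, 0]
Event 8 stamp: [0, 4, 0, 0]
[0, 3, 0, 0] <= [0, 4, 0, 0]? True. Equal? False. Happens-before: True

Answer: yes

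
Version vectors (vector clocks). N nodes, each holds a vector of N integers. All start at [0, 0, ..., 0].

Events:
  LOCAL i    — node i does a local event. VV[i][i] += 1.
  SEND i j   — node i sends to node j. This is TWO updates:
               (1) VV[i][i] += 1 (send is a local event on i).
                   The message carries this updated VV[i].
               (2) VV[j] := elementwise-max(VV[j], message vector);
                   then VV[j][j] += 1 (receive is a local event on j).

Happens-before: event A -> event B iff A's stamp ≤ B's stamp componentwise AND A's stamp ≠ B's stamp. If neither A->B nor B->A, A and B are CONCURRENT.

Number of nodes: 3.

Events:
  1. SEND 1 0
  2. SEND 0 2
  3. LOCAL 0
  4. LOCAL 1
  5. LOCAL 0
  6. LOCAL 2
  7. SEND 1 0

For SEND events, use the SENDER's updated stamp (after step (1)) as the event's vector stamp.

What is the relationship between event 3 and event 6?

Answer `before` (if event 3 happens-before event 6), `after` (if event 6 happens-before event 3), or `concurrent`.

Answer: concurrent

Derivation:
Initial: VV[0]=[0, 0, 0]
Initial: VV[1]=[0, 0, 0]
Initial: VV[2]=[0, 0, 0]
Event 1: SEND 1->0: VV[1][1]++ -> VV[1]=[0, 1, 0], msg_vec=[0, 1, 0]; VV[0]=max(VV[0],msg_vec) then VV[0][0]++ -> VV[0]=[1, 1, 0]
Event 2: SEND 0->2: VV[0][0]++ -> VV[0]=[2, 1, 0], msg_vec=[2, 1, 0]; VV[2]=max(VV[2],msg_vec) then VV[2][2]++ -> VV[2]=[2, 1, 1]
Event 3: LOCAL 0: VV[0][0]++ -> VV[0]=[3, 1, 0]
Event 4: LOCAL 1: VV[1][1]++ -> VV[1]=[0, 2, 0]
Event 5: LOCAL 0: VV[0][0]++ -> VV[0]=[4, 1, 0]
Event 6: LOCAL 2: VV[2][2]++ -> VV[2]=[2, 1, 2]
Event 7: SEND 1->0: VV[1][1]++ -> VV[1]=[0, 3, 0], msg_vec=[0, 3, 0]; VV[0]=max(VV[0],msg_vec) then VV[0][0]++ -> VV[0]=[5, 3, 0]
Event 3 stamp: [3, 1, 0]
Event 6 stamp: [2, 1, 2]
[3, 1, 0] <= [2, 1, 2]? False
[2, 1, 2] <= [3, 1, 0]? False
Relation: concurrent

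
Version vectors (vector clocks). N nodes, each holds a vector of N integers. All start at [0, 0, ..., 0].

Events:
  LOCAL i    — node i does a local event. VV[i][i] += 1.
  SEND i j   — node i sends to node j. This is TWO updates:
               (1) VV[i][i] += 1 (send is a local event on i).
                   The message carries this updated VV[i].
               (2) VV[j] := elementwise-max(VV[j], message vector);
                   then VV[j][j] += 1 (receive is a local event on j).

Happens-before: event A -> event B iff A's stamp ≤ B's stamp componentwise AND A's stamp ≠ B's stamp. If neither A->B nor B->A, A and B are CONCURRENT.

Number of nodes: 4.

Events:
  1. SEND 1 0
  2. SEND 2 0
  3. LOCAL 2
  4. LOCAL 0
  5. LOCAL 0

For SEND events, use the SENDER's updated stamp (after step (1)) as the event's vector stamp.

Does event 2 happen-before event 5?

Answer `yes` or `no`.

Initial: VV[0]=[0, 0, 0, 0]
Initial: VV[1]=[0, 0, 0, 0]
Initial: VV[2]=[0, 0, 0, 0]
Initial: VV[3]=[0, 0, 0, 0]
Event 1: SEND 1->0: VV[1][1]++ -> VV[1]=[0, 1, 0, 0], msg_vec=[0, 1, 0, 0]; VV[0]=max(VV[0],msg_vec) then VV[0][0]++ -> VV[0]=[1, 1, 0, 0]
Event 2: SEND 2->0: VV[2][2]++ -> VV[2]=[0, 0, 1, 0], msg_vec=[0, 0, 1, 0]; VV[0]=max(VV[0],msg_vec) then VV[0][0]++ -> VV[0]=[2, 1, 1, 0]
Event 3: LOCAL 2: VV[2][2]++ -> VV[2]=[0, 0, 2, 0]
Event 4: LOCAL 0: VV[0][0]++ -> VV[0]=[3, 1, 1, 0]
Event 5: LOCAL 0: VV[0][0]++ -> VV[0]=[4, 1, 1, 0]
Event 2 stamp: [0, 0, 1, 0]
Event 5 stamp: [4, 1, 1, 0]
[0, 0, 1, 0] <= [4, 1, 1, 0]? True. Equal? False. Happens-before: True

Answer: yes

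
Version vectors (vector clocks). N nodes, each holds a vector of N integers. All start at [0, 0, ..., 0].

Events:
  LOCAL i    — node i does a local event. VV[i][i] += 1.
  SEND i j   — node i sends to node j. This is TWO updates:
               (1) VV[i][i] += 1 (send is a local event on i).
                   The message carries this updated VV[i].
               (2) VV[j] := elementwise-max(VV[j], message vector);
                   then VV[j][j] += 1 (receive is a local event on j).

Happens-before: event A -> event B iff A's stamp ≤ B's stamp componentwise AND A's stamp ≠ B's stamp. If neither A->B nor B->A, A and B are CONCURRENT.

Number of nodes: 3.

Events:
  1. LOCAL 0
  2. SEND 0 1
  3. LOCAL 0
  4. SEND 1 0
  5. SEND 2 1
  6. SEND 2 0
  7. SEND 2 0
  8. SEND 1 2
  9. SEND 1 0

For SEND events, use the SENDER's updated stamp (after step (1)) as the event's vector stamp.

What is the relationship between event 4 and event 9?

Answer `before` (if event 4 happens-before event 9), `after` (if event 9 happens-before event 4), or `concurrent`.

Initial: VV[0]=[0, 0, 0]
Initial: VV[1]=[0, 0, 0]
Initial: VV[2]=[0, 0, 0]
Event 1: LOCAL 0: VV[0][0]++ -> VV[0]=[1, 0, 0]
Event 2: SEND 0->1: VV[0][0]++ -> VV[0]=[2, 0, 0], msg_vec=[2, 0, 0]; VV[1]=max(VV[1],msg_vec) then VV[1][1]++ -> VV[1]=[2, 1, 0]
Event 3: LOCAL 0: VV[0][0]++ -> VV[0]=[3, 0, 0]
Event 4: SEND 1->0: VV[1][1]++ -> VV[1]=[2, 2, 0], msg_vec=[2, 2, 0]; VV[0]=max(VV[0],msg_vec) then VV[0][0]++ -> VV[0]=[4, 2, 0]
Event 5: SEND 2->1: VV[2][2]++ -> VV[2]=[0, 0, 1], msg_vec=[0, 0, 1]; VV[1]=max(VV[1],msg_vec) then VV[1][1]++ -> VV[1]=[2, 3, 1]
Event 6: SEND 2->0: VV[2][2]++ -> VV[2]=[0, 0, 2], msg_vec=[0, 0, 2]; VV[0]=max(VV[0],msg_vec) then VV[0][0]++ -> VV[0]=[5, 2, 2]
Event 7: SEND 2->0: VV[2][2]++ -> VV[2]=[0, 0, 3], msg_vec=[0, 0, 3]; VV[0]=max(VV[0],msg_vec) then VV[0][0]++ -> VV[0]=[6, 2, 3]
Event 8: SEND 1->2: VV[1][1]++ -> VV[1]=[2, 4, 1], msg_vec=[2, 4, 1]; VV[2]=max(VV[2],msg_vec) then VV[2][2]++ -> VV[2]=[2, 4, 4]
Event 9: SEND 1->0: VV[1][1]++ -> VV[1]=[2, 5, 1], msg_vec=[2, 5, 1]; VV[0]=max(VV[0],msg_vec) then VV[0][0]++ -> VV[0]=[7, 5, 3]
Event 4 stamp: [2, 2, 0]
Event 9 stamp: [2, 5, 1]
[2, 2, 0] <= [2, 5, 1]? True
[2, 5, 1] <= [2, 2, 0]? False
Relation: before

Answer: before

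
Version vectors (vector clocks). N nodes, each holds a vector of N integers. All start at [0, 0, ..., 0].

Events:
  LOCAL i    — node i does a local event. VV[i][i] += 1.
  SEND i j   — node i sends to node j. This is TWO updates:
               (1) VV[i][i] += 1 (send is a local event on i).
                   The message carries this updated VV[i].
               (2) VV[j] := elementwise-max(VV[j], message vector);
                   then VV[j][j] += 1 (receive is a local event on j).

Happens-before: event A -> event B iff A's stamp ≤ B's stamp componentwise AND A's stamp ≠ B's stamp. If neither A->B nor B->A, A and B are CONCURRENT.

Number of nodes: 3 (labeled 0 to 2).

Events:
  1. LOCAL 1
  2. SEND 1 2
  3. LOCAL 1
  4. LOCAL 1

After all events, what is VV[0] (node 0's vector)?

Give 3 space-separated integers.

Initial: VV[0]=[0, 0, 0]
Initial: VV[1]=[0, 0, 0]
Initial: VV[2]=[0, 0, 0]
Event 1: LOCAL 1: VV[1][1]++ -> VV[1]=[0, 1, 0]
Event 2: SEND 1->2: VV[1][1]++ -> VV[1]=[0, 2, 0], msg_vec=[0, 2, 0]; VV[2]=max(VV[2],msg_vec) then VV[2][2]++ -> VV[2]=[0, 2, 1]
Event 3: LOCAL 1: VV[1][1]++ -> VV[1]=[0, 3, 0]
Event 4: LOCAL 1: VV[1][1]++ -> VV[1]=[0, 4, 0]
Final vectors: VV[0]=[0, 0, 0]; VV[1]=[0, 4, 0]; VV[2]=[0, 2, 1]

Answer: 0 0 0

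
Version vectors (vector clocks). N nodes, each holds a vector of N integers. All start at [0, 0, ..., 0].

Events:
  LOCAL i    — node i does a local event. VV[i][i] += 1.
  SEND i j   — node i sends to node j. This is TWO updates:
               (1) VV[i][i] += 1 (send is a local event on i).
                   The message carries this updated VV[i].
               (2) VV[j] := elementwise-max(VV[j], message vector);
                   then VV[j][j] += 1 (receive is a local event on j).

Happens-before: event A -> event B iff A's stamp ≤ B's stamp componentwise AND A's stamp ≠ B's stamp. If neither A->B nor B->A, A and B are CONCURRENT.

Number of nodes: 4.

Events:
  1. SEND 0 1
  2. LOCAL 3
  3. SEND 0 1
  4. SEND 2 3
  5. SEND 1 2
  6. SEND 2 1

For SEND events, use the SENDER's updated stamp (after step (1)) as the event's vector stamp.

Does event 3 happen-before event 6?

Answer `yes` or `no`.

Answer: yes

Derivation:
Initial: VV[0]=[0, 0, 0, 0]
Initial: VV[1]=[0, 0, 0, 0]
Initial: VV[2]=[0, 0, 0, 0]
Initial: VV[3]=[0, 0, 0, 0]
Event 1: SEND 0->1: VV[0][0]++ -> VV[0]=[1, 0, 0, 0], msg_vec=[1, 0, 0, 0]; VV[1]=max(VV[1],msg_vec) then VV[1][1]++ -> VV[1]=[1, 1, 0, 0]
Event 2: LOCAL 3: VV[3][3]++ -> VV[3]=[0, 0, 0, 1]
Event 3: SEND 0->1: VV[0][0]++ -> VV[0]=[2, 0, 0, 0], msg_vec=[2, 0, 0, 0]; VV[1]=max(VV[1],msg_vec) then VV[1][1]++ -> VV[1]=[2, 2, 0, 0]
Event 4: SEND 2->3: VV[2][2]++ -> VV[2]=[0, 0, 1, 0], msg_vec=[0, 0, 1, 0]; VV[3]=max(VV[3],msg_vec) then VV[3][3]++ -> VV[3]=[0, 0, 1, 2]
Event 5: SEND 1->2: VV[1][1]++ -> VV[1]=[2, 3, 0, 0], msg_vec=[2, 3, 0, 0]; VV[2]=max(VV[2],msg_vec) then VV[2][2]++ -> VV[2]=[2, 3, 2, 0]
Event 6: SEND 2->1: VV[2][2]++ -> VV[2]=[2, 3, 3, 0], msg_vec=[2, 3, 3, 0]; VV[1]=max(VV[1],msg_vec) then VV[1][1]++ -> VV[1]=[2, 4, 3, 0]
Event 3 stamp: [2, 0, 0, 0]
Event 6 stamp: [2, 3, 3, 0]
[2, 0, 0, 0] <= [2, 3, 3, 0]? True. Equal? False. Happens-before: True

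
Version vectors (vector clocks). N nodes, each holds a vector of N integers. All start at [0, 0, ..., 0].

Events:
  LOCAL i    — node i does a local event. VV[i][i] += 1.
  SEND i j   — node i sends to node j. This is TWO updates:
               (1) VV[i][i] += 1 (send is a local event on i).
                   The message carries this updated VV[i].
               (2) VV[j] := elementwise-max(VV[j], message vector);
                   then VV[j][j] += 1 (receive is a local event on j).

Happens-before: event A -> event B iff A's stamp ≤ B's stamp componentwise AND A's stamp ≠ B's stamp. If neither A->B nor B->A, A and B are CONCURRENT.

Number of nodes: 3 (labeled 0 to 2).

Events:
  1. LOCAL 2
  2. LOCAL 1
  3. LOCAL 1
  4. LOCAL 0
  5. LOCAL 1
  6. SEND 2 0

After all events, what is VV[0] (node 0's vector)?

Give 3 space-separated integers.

Answer: 2 0 2

Derivation:
Initial: VV[0]=[0, 0, 0]
Initial: VV[1]=[0, 0, 0]
Initial: VV[2]=[0, 0, 0]
Event 1: LOCAL 2: VV[2][2]++ -> VV[2]=[0, 0, 1]
Event 2: LOCAL 1: VV[1][1]++ -> VV[1]=[0, 1, 0]
Event 3: LOCAL 1: VV[1][1]++ -> VV[1]=[0, 2, 0]
Event 4: LOCAL 0: VV[0][0]++ -> VV[0]=[1, 0, 0]
Event 5: LOCAL 1: VV[1][1]++ -> VV[1]=[0, 3, 0]
Event 6: SEND 2->0: VV[2][2]++ -> VV[2]=[0, 0, 2], msg_vec=[0, 0, 2]; VV[0]=max(VV[0],msg_vec) then VV[0][0]++ -> VV[0]=[2, 0, 2]
Final vectors: VV[0]=[2, 0, 2]; VV[1]=[0, 3, 0]; VV[2]=[0, 0, 2]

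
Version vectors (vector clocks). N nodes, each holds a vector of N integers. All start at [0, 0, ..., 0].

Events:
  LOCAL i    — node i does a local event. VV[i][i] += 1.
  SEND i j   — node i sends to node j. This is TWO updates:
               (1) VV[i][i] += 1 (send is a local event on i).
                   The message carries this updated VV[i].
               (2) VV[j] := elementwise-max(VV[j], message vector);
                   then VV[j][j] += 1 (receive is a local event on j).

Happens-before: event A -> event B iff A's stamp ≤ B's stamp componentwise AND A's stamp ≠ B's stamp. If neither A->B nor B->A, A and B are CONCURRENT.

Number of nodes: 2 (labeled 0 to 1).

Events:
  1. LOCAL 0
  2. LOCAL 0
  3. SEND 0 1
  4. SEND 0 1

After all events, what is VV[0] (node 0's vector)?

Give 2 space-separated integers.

Initial: VV[0]=[0, 0]
Initial: VV[1]=[0, 0]
Event 1: LOCAL 0: VV[0][0]++ -> VV[0]=[1, 0]
Event 2: LOCAL 0: VV[0][0]++ -> VV[0]=[2, 0]
Event 3: SEND 0->1: VV[0][0]++ -> VV[0]=[3, 0], msg_vec=[3, 0]; VV[1]=max(VV[1],msg_vec) then VV[1][1]++ -> VV[1]=[3, 1]
Event 4: SEND 0->1: VV[0][0]++ -> VV[0]=[4, 0], msg_vec=[4, 0]; VV[1]=max(VV[1],msg_vec) then VV[1][1]++ -> VV[1]=[4, 2]
Final vectors: VV[0]=[4, 0]; VV[1]=[4, 2]

Answer: 4 0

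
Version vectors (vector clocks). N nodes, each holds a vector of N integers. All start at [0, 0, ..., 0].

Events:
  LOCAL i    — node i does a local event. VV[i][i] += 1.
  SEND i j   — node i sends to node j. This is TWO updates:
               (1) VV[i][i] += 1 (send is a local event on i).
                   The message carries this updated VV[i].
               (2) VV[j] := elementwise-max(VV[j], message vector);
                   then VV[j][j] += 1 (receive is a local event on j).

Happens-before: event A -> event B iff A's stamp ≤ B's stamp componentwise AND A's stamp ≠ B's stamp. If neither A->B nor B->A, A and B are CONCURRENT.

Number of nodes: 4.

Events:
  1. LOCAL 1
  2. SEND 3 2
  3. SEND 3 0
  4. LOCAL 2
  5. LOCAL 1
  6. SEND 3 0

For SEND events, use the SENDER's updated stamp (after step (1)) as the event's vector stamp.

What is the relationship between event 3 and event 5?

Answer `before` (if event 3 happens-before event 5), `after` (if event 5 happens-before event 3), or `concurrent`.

Initial: VV[0]=[0, 0, 0, 0]
Initial: VV[1]=[0, 0, 0, 0]
Initial: VV[2]=[0, 0, 0, 0]
Initial: VV[3]=[0, 0, 0, 0]
Event 1: LOCAL 1: VV[1][1]++ -> VV[1]=[0, 1, 0, 0]
Event 2: SEND 3->2: VV[3][3]++ -> VV[3]=[0, 0, 0, 1], msg_vec=[0, 0, 0, 1]; VV[2]=max(VV[2],msg_vec) then VV[2][2]++ -> VV[2]=[0, 0, 1, 1]
Event 3: SEND 3->0: VV[3][3]++ -> VV[3]=[0, 0, 0, 2], msg_vec=[0, 0, 0, 2]; VV[0]=max(VV[0],msg_vec) then VV[0][0]++ -> VV[0]=[1, 0, 0, 2]
Event 4: LOCAL 2: VV[2][2]++ -> VV[2]=[0, 0, 2, 1]
Event 5: LOCAL 1: VV[1][1]++ -> VV[1]=[0, 2, 0, 0]
Event 6: SEND 3->0: VV[3][3]++ -> VV[3]=[0, 0, 0, 3], msg_vec=[0, 0, 0, 3]; VV[0]=max(VV[0],msg_vec) then VV[0][0]++ -> VV[0]=[2, 0, 0, 3]
Event 3 stamp: [0, 0, 0, 2]
Event 5 stamp: [0, 2, 0, 0]
[0, 0, 0, 2] <= [0, 2, 0, 0]? False
[0, 2, 0, 0] <= [0, 0, 0, 2]? False
Relation: concurrent

Answer: concurrent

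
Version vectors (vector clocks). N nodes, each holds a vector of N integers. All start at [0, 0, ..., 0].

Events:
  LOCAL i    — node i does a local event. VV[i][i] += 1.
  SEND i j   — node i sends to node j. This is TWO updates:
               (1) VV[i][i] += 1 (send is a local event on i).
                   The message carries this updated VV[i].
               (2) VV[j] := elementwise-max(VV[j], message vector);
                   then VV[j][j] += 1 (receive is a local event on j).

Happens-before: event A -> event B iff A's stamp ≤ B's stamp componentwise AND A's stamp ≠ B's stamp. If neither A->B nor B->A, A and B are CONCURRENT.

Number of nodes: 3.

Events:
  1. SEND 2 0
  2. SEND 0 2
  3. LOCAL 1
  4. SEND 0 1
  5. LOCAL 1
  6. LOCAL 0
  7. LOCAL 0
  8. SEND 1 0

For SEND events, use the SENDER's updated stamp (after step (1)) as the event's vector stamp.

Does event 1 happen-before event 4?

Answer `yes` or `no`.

Answer: yes

Derivation:
Initial: VV[0]=[0, 0, 0]
Initial: VV[1]=[0, 0, 0]
Initial: VV[2]=[0, 0, 0]
Event 1: SEND 2->0: VV[2][2]++ -> VV[2]=[0, 0, 1], msg_vec=[0, 0, 1]; VV[0]=max(VV[0],msg_vec) then VV[0][0]++ -> VV[0]=[1, 0, 1]
Event 2: SEND 0->2: VV[0][0]++ -> VV[0]=[2, 0, 1], msg_vec=[2, 0, 1]; VV[2]=max(VV[2],msg_vec) then VV[2][2]++ -> VV[2]=[2, 0, 2]
Event 3: LOCAL 1: VV[1][1]++ -> VV[1]=[0, 1, 0]
Event 4: SEND 0->1: VV[0][0]++ -> VV[0]=[3, 0, 1], msg_vec=[3, 0, 1]; VV[1]=max(VV[1],msg_vec) then VV[1][1]++ -> VV[1]=[3, 2, 1]
Event 5: LOCAL 1: VV[1][1]++ -> VV[1]=[3, 3, 1]
Event 6: LOCAL 0: VV[0][0]++ -> VV[0]=[4, 0, 1]
Event 7: LOCAL 0: VV[0][0]++ -> VV[0]=[5, 0, 1]
Event 8: SEND 1->0: VV[1][1]++ -> VV[1]=[3, 4, 1], msg_vec=[3, 4, 1]; VV[0]=max(VV[0],msg_vec) then VV[0][0]++ -> VV[0]=[6, 4, 1]
Event 1 stamp: [0, 0, 1]
Event 4 stamp: [3, 0, 1]
[0, 0, 1] <= [3, 0, 1]? True. Equal? False. Happens-before: True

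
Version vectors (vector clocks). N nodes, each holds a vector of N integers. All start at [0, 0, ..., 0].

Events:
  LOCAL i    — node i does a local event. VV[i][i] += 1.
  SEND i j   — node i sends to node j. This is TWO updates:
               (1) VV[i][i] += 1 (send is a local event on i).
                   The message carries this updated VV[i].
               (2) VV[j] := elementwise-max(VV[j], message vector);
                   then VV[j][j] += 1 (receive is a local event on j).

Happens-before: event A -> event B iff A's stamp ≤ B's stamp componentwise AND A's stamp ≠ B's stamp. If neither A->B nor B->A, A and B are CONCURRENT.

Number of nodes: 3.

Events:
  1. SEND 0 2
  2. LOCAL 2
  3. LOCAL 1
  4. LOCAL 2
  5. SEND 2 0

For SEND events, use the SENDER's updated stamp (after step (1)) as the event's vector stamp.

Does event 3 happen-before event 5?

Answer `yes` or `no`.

Answer: no

Derivation:
Initial: VV[0]=[0, 0, 0]
Initial: VV[1]=[0, 0, 0]
Initial: VV[2]=[0, 0, 0]
Event 1: SEND 0->2: VV[0][0]++ -> VV[0]=[1, 0, 0], msg_vec=[1, 0, 0]; VV[2]=max(VV[2],msg_vec) then VV[2][2]++ -> VV[2]=[1, 0, 1]
Event 2: LOCAL 2: VV[2][2]++ -> VV[2]=[1, 0, 2]
Event 3: LOCAL 1: VV[1][1]++ -> VV[1]=[0, 1, 0]
Event 4: LOCAL 2: VV[2][2]++ -> VV[2]=[1, 0, 3]
Event 5: SEND 2->0: VV[2][2]++ -> VV[2]=[1, 0, 4], msg_vec=[1, 0, 4]; VV[0]=max(VV[0],msg_vec) then VV[0][0]++ -> VV[0]=[2, 0, 4]
Event 3 stamp: [0, 1, 0]
Event 5 stamp: [1, 0, 4]
[0, 1, 0] <= [1, 0, 4]? False. Equal? False. Happens-before: False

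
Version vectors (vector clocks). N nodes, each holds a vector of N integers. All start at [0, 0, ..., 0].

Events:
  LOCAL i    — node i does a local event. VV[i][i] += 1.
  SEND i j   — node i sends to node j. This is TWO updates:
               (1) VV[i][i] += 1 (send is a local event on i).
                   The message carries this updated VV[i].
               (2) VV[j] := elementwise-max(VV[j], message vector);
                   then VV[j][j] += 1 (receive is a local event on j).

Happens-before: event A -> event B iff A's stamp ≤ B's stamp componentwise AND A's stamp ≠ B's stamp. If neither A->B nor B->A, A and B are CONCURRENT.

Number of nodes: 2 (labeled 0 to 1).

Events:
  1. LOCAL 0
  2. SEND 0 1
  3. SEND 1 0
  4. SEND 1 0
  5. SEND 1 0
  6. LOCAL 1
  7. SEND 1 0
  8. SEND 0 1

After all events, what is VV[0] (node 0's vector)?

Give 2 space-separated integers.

Answer: 7 6

Derivation:
Initial: VV[0]=[0, 0]
Initial: VV[1]=[0, 0]
Event 1: LOCAL 0: VV[0][0]++ -> VV[0]=[1, 0]
Event 2: SEND 0->1: VV[0][0]++ -> VV[0]=[2, 0], msg_vec=[2, 0]; VV[1]=max(VV[1],msg_vec) then VV[1][1]++ -> VV[1]=[2, 1]
Event 3: SEND 1->0: VV[1][1]++ -> VV[1]=[2, 2], msg_vec=[2, 2]; VV[0]=max(VV[0],msg_vec) then VV[0][0]++ -> VV[0]=[3, 2]
Event 4: SEND 1->0: VV[1][1]++ -> VV[1]=[2, 3], msg_vec=[2, 3]; VV[0]=max(VV[0],msg_vec) then VV[0][0]++ -> VV[0]=[4, 3]
Event 5: SEND 1->0: VV[1][1]++ -> VV[1]=[2, 4], msg_vec=[2, 4]; VV[0]=max(VV[0],msg_vec) then VV[0][0]++ -> VV[0]=[5, 4]
Event 6: LOCAL 1: VV[1][1]++ -> VV[1]=[2, 5]
Event 7: SEND 1->0: VV[1][1]++ -> VV[1]=[2, 6], msg_vec=[2, 6]; VV[0]=max(VV[0],msg_vec) then VV[0][0]++ -> VV[0]=[6, 6]
Event 8: SEND 0->1: VV[0][0]++ -> VV[0]=[7, 6], msg_vec=[7, 6]; VV[1]=max(VV[1],msg_vec) then VV[1][1]++ -> VV[1]=[7, 7]
Final vectors: VV[0]=[7, 6]; VV[1]=[7, 7]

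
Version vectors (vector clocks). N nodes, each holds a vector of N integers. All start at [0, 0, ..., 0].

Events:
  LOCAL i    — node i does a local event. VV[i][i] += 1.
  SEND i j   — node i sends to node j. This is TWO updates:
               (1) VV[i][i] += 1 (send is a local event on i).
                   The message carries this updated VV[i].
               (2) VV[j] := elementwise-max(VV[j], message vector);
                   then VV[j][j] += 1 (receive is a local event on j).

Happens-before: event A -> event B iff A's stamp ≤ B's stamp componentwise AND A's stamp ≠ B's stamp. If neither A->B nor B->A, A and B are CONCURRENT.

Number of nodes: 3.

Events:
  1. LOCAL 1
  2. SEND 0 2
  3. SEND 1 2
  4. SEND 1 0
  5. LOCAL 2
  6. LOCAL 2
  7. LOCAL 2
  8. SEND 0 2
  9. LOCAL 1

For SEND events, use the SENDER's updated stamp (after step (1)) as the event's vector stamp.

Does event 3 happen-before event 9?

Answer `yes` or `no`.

Answer: yes

Derivation:
Initial: VV[0]=[0, 0, 0]
Initial: VV[1]=[0, 0, 0]
Initial: VV[2]=[0, 0, 0]
Event 1: LOCAL 1: VV[1][1]++ -> VV[1]=[0, 1, 0]
Event 2: SEND 0->2: VV[0][0]++ -> VV[0]=[1, 0, 0], msg_vec=[1, 0, 0]; VV[2]=max(VV[2],msg_vec) then VV[2][2]++ -> VV[2]=[1, 0, 1]
Event 3: SEND 1->2: VV[1][1]++ -> VV[1]=[0, 2, 0], msg_vec=[0, 2, 0]; VV[2]=max(VV[2],msg_vec) then VV[2][2]++ -> VV[2]=[1, 2, 2]
Event 4: SEND 1->0: VV[1][1]++ -> VV[1]=[0, 3, 0], msg_vec=[0, 3, 0]; VV[0]=max(VV[0],msg_vec) then VV[0][0]++ -> VV[0]=[2, 3, 0]
Event 5: LOCAL 2: VV[2][2]++ -> VV[2]=[1, 2, 3]
Event 6: LOCAL 2: VV[2][2]++ -> VV[2]=[1, 2, 4]
Event 7: LOCAL 2: VV[2][2]++ -> VV[2]=[1, 2, 5]
Event 8: SEND 0->2: VV[0][0]++ -> VV[0]=[3, 3, 0], msg_vec=[3, 3, 0]; VV[2]=max(VV[2],msg_vec) then VV[2][2]++ -> VV[2]=[3, 3, 6]
Event 9: LOCAL 1: VV[1][1]++ -> VV[1]=[0, 4, 0]
Event 3 stamp: [0, 2, 0]
Event 9 stamp: [0, 4, 0]
[0, 2, 0] <= [0, 4, 0]? True. Equal? False. Happens-before: True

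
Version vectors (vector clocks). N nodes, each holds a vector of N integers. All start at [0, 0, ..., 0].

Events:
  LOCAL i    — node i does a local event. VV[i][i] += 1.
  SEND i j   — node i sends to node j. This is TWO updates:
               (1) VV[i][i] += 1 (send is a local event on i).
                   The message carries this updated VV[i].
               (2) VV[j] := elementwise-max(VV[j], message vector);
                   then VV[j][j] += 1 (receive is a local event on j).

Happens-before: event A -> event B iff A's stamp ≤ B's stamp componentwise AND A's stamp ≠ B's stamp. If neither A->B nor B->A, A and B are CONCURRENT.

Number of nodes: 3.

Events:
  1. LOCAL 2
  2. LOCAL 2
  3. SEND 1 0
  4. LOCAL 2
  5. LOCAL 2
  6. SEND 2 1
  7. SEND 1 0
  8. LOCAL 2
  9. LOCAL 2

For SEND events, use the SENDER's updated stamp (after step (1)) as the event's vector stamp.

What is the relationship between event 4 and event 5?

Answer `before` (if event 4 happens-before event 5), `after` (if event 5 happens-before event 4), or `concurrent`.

Initial: VV[0]=[0, 0, 0]
Initial: VV[1]=[0, 0, 0]
Initial: VV[2]=[0, 0, 0]
Event 1: LOCAL 2: VV[2][2]++ -> VV[2]=[0, 0, 1]
Event 2: LOCAL 2: VV[2][2]++ -> VV[2]=[0, 0, 2]
Event 3: SEND 1->0: VV[1][1]++ -> VV[1]=[0, 1, 0], msg_vec=[0, 1, 0]; VV[0]=max(VV[0],msg_vec) then VV[0][0]++ -> VV[0]=[1, 1, 0]
Event 4: LOCAL 2: VV[2][2]++ -> VV[2]=[0, 0, 3]
Event 5: LOCAL 2: VV[2][2]++ -> VV[2]=[0, 0, 4]
Event 6: SEND 2->1: VV[2][2]++ -> VV[2]=[0, 0, 5], msg_vec=[0, 0, 5]; VV[1]=max(VV[1],msg_vec) then VV[1][1]++ -> VV[1]=[0, 2, 5]
Event 7: SEND 1->0: VV[1][1]++ -> VV[1]=[0, 3, 5], msg_vec=[0, 3, 5]; VV[0]=max(VV[0],msg_vec) then VV[0][0]++ -> VV[0]=[2, 3, 5]
Event 8: LOCAL 2: VV[2][2]++ -> VV[2]=[0, 0, 6]
Event 9: LOCAL 2: VV[2][2]++ -> VV[2]=[0, 0, 7]
Event 4 stamp: [0, 0, 3]
Event 5 stamp: [0, 0, 4]
[0, 0, 3] <= [0, 0, 4]? True
[0, 0, 4] <= [0, 0, 3]? False
Relation: before

Answer: before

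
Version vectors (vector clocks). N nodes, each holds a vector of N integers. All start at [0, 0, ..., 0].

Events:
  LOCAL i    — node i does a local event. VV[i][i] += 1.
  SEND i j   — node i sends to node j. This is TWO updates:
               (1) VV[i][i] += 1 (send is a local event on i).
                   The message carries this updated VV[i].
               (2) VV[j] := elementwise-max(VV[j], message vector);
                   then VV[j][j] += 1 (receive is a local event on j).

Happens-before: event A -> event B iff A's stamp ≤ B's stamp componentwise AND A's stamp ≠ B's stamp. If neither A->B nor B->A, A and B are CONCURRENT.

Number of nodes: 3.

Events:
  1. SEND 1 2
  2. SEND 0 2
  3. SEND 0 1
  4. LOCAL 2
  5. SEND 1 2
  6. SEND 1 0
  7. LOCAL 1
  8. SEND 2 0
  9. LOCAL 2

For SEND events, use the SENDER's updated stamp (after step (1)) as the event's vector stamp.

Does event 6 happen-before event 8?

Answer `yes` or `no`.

Initial: VV[0]=[0, 0, 0]
Initial: VV[1]=[0, 0, 0]
Initial: VV[2]=[0, 0, 0]
Event 1: SEND 1->2: VV[1][1]++ -> VV[1]=[0, 1, 0], msg_vec=[0, 1, 0]; VV[2]=max(VV[2],msg_vec) then VV[2][2]++ -> VV[2]=[0, 1, 1]
Event 2: SEND 0->2: VV[0][0]++ -> VV[0]=[1, 0, 0], msg_vec=[1, 0, 0]; VV[2]=max(VV[2],msg_vec) then VV[2][2]++ -> VV[2]=[1, 1, 2]
Event 3: SEND 0->1: VV[0][0]++ -> VV[0]=[2, 0, 0], msg_vec=[2, 0, 0]; VV[1]=max(VV[1],msg_vec) then VV[1][1]++ -> VV[1]=[2, 2, 0]
Event 4: LOCAL 2: VV[2][2]++ -> VV[2]=[1, 1, 3]
Event 5: SEND 1->2: VV[1][1]++ -> VV[1]=[2, 3, 0], msg_vec=[2, 3, 0]; VV[2]=max(VV[2],msg_vec) then VV[2][2]++ -> VV[2]=[2, 3, 4]
Event 6: SEND 1->0: VV[1][1]++ -> VV[1]=[2, 4, 0], msg_vec=[2, 4, 0]; VV[0]=max(VV[0],msg_vec) then VV[0][0]++ -> VV[0]=[3, 4, 0]
Event 7: LOCAL 1: VV[1][1]++ -> VV[1]=[2, 5, 0]
Event 8: SEND 2->0: VV[2][2]++ -> VV[2]=[2, 3, 5], msg_vec=[2, 3, 5]; VV[0]=max(VV[0],msg_vec) then VV[0][0]++ -> VV[0]=[4, 4, 5]
Event 9: LOCAL 2: VV[2][2]++ -> VV[2]=[2, 3, 6]
Event 6 stamp: [2, 4, 0]
Event 8 stamp: [2, 3, 5]
[2, 4, 0] <= [2, 3, 5]? False. Equal? False. Happens-before: False

Answer: no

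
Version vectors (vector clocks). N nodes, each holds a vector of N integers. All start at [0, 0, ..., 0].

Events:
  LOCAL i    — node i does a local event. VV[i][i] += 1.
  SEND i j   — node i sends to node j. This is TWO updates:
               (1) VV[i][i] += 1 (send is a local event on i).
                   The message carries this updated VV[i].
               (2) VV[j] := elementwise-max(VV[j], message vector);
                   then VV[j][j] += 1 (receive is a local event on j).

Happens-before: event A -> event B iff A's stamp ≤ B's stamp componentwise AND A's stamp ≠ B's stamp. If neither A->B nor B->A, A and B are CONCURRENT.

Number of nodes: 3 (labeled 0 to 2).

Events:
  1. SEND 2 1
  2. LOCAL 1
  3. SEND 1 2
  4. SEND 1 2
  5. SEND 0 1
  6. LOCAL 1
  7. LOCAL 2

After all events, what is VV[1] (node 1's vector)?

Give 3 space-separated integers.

Answer: 1 6 1

Derivation:
Initial: VV[0]=[0, 0, 0]
Initial: VV[1]=[0, 0, 0]
Initial: VV[2]=[0, 0, 0]
Event 1: SEND 2->1: VV[2][2]++ -> VV[2]=[0, 0, 1], msg_vec=[0, 0, 1]; VV[1]=max(VV[1],msg_vec) then VV[1][1]++ -> VV[1]=[0, 1, 1]
Event 2: LOCAL 1: VV[1][1]++ -> VV[1]=[0, 2, 1]
Event 3: SEND 1->2: VV[1][1]++ -> VV[1]=[0, 3, 1], msg_vec=[0, 3, 1]; VV[2]=max(VV[2],msg_vec) then VV[2][2]++ -> VV[2]=[0, 3, 2]
Event 4: SEND 1->2: VV[1][1]++ -> VV[1]=[0, 4, 1], msg_vec=[0, 4, 1]; VV[2]=max(VV[2],msg_vec) then VV[2][2]++ -> VV[2]=[0, 4, 3]
Event 5: SEND 0->1: VV[0][0]++ -> VV[0]=[1, 0, 0], msg_vec=[1, 0, 0]; VV[1]=max(VV[1],msg_vec) then VV[1][1]++ -> VV[1]=[1, 5, 1]
Event 6: LOCAL 1: VV[1][1]++ -> VV[1]=[1, 6, 1]
Event 7: LOCAL 2: VV[2][2]++ -> VV[2]=[0, 4, 4]
Final vectors: VV[0]=[1, 0, 0]; VV[1]=[1, 6, 1]; VV[2]=[0, 4, 4]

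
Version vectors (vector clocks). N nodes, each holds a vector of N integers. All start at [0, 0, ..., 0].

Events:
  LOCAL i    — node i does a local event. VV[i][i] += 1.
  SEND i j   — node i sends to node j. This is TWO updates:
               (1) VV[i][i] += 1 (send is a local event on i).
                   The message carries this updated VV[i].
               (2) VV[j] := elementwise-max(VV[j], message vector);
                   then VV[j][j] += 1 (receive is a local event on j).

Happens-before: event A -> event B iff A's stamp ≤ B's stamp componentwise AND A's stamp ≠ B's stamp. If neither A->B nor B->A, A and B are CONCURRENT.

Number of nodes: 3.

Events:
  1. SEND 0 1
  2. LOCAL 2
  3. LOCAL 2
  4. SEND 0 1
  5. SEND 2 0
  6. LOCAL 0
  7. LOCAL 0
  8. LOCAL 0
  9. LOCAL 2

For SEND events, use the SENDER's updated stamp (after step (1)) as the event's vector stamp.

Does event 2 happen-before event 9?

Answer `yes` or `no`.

Initial: VV[0]=[0, 0, 0]
Initial: VV[1]=[0, 0, 0]
Initial: VV[2]=[0, 0, 0]
Event 1: SEND 0->1: VV[0][0]++ -> VV[0]=[1, 0, 0], msg_vec=[1, 0, 0]; VV[1]=max(VV[1],msg_vec) then VV[1][1]++ -> VV[1]=[1, 1, 0]
Event 2: LOCAL 2: VV[2][2]++ -> VV[2]=[0, 0, 1]
Event 3: LOCAL 2: VV[2][2]++ -> VV[2]=[0, 0, 2]
Event 4: SEND 0->1: VV[0][0]++ -> VV[0]=[2, 0, 0], msg_vec=[2, 0, 0]; VV[1]=max(VV[1],msg_vec) then VV[1][1]++ -> VV[1]=[2, 2, 0]
Event 5: SEND 2->0: VV[2][2]++ -> VV[2]=[0, 0, 3], msg_vec=[0, 0, 3]; VV[0]=max(VV[0],msg_vec) then VV[0][0]++ -> VV[0]=[3, 0, 3]
Event 6: LOCAL 0: VV[0][0]++ -> VV[0]=[4, 0, 3]
Event 7: LOCAL 0: VV[0][0]++ -> VV[0]=[5, 0, 3]
Event 8: LOCAL 0: VV[0][0]++ -> VV[0]=[6, 0, 3]
Event 9: LOCAL 2: VV[2][2]++ -> VV[2]=[0, 0, 4]
Event 2 stamp: [0, 0, 1]
Event 9 stamp: [0, 0, 4]
[0, 0, 1] <= [0, 0, 4]? True. Equal? False. Happens-before: True

Answer: yes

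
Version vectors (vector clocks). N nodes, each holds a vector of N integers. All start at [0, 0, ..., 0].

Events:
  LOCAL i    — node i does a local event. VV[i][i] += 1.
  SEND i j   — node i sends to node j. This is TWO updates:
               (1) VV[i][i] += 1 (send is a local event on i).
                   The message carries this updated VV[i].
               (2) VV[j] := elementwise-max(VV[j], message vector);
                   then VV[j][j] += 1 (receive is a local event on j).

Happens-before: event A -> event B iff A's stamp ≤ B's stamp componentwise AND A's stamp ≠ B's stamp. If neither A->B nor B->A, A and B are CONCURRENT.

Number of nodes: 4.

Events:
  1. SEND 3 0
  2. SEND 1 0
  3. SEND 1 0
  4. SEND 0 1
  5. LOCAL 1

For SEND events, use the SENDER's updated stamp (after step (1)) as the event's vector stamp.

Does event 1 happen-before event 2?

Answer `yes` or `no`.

Initial: VV[0]=[0, 0, 0, 0]
Initial: VV[1]=[0, 0, 0, 0]
Initial: VV[2]=[0, 0, 0, 0]
Initial: VV[3]=[0, 0, 0, 0]
Event 1: SEND 3->0: VV[3][3]++ -> VV[3]=[0, 0, 0, 1], msg_vec=[0, 0, 0, 1]; VV[0]=max(VV[0],msg_vec) then VV[0][0]++ -> VV[0]=[1, 0, 0, 1]
Event 2: SEND 1->0: VV[1][1]++ -> VV[1]=[0, 1, 0, 0], msg_vec=[0, 1, 0, 0]; VV[0]=max(VV[0],msg_vec) then VV[0][0]++ -> VV[0]=[2, 1, 0, 1]
Event 3: SEND 1->0: VV[1][1]++ -> VV[1]=[0, 2, 0, 0], msg_vec=[0, 2, 0, 0]; VV[0]=max(VV[0],msg_vec) then VV[0][0]++ -> VV[0]=[3, 2, 0, 1]
Event 4: SEND 0->1: VV[0][0]++ -> VV[0]=[4, 2, 0, 1], msg_vec=[4, 2, 0, 1]; VV[1]=max(VV[1],msg_vec) then VV[1][1]++ -> VV[1]=[4, 3, 0, 1]
Event 5: LOCAL 1: VV[1][1]++ -> VV[1]=[4, 4, 0, 1]
Event 1 stamp: [0, 0, 0, 1]
Event 2 stamp: [0, 1, 0, 0]
[0, 0, 0, 1] <= [0, 1, 0, 0]? False. Equal? False. Happens-before: False

Answer: no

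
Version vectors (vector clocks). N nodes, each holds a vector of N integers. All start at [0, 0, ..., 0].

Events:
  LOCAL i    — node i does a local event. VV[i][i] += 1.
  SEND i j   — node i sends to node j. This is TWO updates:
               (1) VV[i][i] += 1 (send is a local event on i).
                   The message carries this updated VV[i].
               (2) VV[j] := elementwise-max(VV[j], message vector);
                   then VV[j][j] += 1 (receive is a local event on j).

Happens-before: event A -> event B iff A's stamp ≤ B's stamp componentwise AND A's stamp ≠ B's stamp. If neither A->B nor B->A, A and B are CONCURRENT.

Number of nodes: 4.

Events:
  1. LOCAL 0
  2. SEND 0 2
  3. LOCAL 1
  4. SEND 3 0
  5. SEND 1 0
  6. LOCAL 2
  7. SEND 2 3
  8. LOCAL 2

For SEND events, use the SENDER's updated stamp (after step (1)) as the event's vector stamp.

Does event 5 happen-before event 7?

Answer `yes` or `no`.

Initial: VV[0]=[0, 0, 0, 0]
Initial: VV[1]=[0, 0, 0, 0]
Initial: VV[2]=[0, 0, 0, 0]
Initial: VV[3]=[0, 0, 0, 0]
Event 1: LOCAL 0: VV[0][0]++ -> VV[0]=[1, 0, 0, 0]
Event 2: SEND 0->2: VV[0][0]++ -> VV[0]=[2, 0, 0, 0], msg_vec=[2, 0, 0, 0]; VV[2]=max(VV[2],msg_vec) then VV[2][2]++ -> VV[2]=[2, 0, 1, 0]
Event 3: LOCAL 1: VV[1][1]++ -> VV[1]=[0, 1, 0, 0]
Event 4: SEND 3->0: VV[3][3]++ -> VV[3]=[0, 0, 0, 1], msg_vec=[0, 0, 0, 1]; VV[0]=max(VV[0],msg_vec) then VV[0][0]++ -> VV[0]=[3, 0, 0, 1]
Event 5: SEND 1->0: VV[1][1]++ -> VV[1]=[0, 2, 0, 0], msg_vec=[0, 2, 0, 0]; VV[0]=max(VV[0],msg_vec) then VV[0][0]++ -> VV[0]=[4, 2, 0, 1]
Event 6: LOCAL 2: VV[2][2]++ -> VV[2]=[2, 0, 2, 0]
Event 7: SEND 2->3: VV[2][2]++ -> VV[2]=[2, 0, 3, 0], msg_vec=[2, 0, 3, 0]; VV[3]=max(VV[3],msg_vec) then VV[3][3]++ -> VV[3]=[2, 0, 3, 2]
Event 8: LOCAL 2: VV[2][2]++ -> VV[2]=[2, 0, 4, 0]
Event 5 stamp: [0, 2, 0, 0]
Event 7 stamp: [2, 0, 3, 0]
[0, 2, 0, 0] <= [2, 0, 3, 0]? False. Equal? False. Happens-before: False

Answer: no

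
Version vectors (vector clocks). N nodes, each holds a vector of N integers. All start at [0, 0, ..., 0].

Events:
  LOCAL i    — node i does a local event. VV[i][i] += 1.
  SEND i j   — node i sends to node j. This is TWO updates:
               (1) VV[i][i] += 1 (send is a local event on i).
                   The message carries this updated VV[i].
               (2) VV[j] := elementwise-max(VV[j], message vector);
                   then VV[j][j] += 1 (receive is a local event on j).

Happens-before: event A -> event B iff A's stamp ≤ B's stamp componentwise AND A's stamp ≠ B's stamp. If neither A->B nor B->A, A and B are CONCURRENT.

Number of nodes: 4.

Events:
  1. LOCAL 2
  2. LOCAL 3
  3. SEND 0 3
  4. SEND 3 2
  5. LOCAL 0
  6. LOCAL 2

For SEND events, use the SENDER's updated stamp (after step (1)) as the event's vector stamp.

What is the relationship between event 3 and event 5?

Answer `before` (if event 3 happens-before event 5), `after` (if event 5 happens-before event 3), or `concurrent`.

Answer: before

Derivation:
Initial: VV[0]=[0, 0, 0, 0]
Initial: VV[1]=[0, 0, 0, 0]
Initial: VV[2]=[0, 0, 0, 0]
Initial: VV[3]=[0, 0, 0, 0]
Event 1: LOCAL 2: VV[2][2]++ -> VV[2]=[0, 0, 1, 0]
Event 2: LOCAL 3: VV[3][3]++ -> VV[3]=[0, 0, 0, 1]
Event 3: SEND 0->3: VV[0][0]++ -> VV[0]=[1, 0, 0, 0], msg_vec=[1, 0, 0, 0]; VV[3]=max(VV[3],msg_vec) then VV[3][3]++ -> VV[3]=[1, 0, 0, 2]
Event 4: SEND 3->2: VV[3][3]++ -> VV[3]=[1, 0, 0, 3], msg_vec=[1, 0, 0, 3]; VV[2]=max(VV[2],msg_vec) then VV[2][2]++ -> VV[2]=[1, 0, 2, 3]
Event 5: LOCAL 0: VV[0][0]++ -> VV[0]=[2, 0, 0, 0]
Event 6: LOCAL 2: VV[2][2]++ -> VV[2]=[1, 0, 3, 3]
Event 3 stamp: [1, 0, 0, 0]
Event 5 stamp: [2, 0, 0, 0]
[1, 0, 0, 0] <= [2, 0, 0, 0]? True
[2, 0, 0, 0] <= [1, 0, 0, 0]? False
Relation: before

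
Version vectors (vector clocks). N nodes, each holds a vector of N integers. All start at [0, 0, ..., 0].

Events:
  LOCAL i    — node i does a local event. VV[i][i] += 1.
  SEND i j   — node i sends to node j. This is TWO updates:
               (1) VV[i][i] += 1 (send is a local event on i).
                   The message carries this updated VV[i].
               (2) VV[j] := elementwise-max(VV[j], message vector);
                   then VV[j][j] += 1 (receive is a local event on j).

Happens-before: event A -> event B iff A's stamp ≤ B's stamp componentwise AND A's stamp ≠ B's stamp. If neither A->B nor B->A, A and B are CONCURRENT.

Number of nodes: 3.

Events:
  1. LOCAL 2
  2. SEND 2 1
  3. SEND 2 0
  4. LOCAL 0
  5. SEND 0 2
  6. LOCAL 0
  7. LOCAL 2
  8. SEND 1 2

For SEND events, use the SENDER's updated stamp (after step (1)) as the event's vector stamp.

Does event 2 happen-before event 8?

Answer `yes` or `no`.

Answer: yes

Derivation:
Initial: VV[0]=[0, 0, 0]
Initial: VV[1]=[0, 0, 0]
Initial: VV[2]=[0, 0, 0]
Event 1: LOCAL 2: VV[2][2]++ -> VV[2]=[0, 0, 1]
Event 2: SEND 2->1: VV[2][2]++ -> VV[2]=[0, 0, 2], msg_vec=[0, 0, 2]; VV[1]=max(VV[1],msg_vec) then VV[1][1]++ -> VV[1]=[0, 1, 2]
Event 3: SEND 2->0: VV[2][2]++ -> VV[2]=[0, 0, 3], msg_vec=[0, 0, 3]; VV[0]=max(VV[0],msg_vec) then VV[0][0]++ -> VV[0]=[1, 0, 3]
Event 4: LOCAL 0: VV[0][0]++ -> VV[0]=[2, 0, 3]
Event 5: SEND 0->2: VV[0][0]++ -> VV[0]=[3, 0, 3], msg_vec=[3, 0, 3]; VV[2]=max(VV[2],msg_vec) then VV[2][2]++ -> VV[2]=[3, 0, 4]
Event 6: LOCAL 0: VV[0][0]++ -> VV[0]=[4, 0, 3]
Event 7: LOCAL 2: VV[2][2]++ -> VV[2]=[3, 0, 5]
Event 8: SEND 1->2: VV[1][1]++ -> VV[1]=[0, 2, 2], msg_vec=[0, 2, 2]; VV[2]=max(VV[2],msg_vec) then VV[2][2]++ -> VV[2]=[3, 2, 6]
Event 2 stamp: [0, 0, 2]
Event 8 stamp: [0, 2, 2]
[0, 0, 2] <= [0, 2, 2]? True. Equal? False. Happens-before: True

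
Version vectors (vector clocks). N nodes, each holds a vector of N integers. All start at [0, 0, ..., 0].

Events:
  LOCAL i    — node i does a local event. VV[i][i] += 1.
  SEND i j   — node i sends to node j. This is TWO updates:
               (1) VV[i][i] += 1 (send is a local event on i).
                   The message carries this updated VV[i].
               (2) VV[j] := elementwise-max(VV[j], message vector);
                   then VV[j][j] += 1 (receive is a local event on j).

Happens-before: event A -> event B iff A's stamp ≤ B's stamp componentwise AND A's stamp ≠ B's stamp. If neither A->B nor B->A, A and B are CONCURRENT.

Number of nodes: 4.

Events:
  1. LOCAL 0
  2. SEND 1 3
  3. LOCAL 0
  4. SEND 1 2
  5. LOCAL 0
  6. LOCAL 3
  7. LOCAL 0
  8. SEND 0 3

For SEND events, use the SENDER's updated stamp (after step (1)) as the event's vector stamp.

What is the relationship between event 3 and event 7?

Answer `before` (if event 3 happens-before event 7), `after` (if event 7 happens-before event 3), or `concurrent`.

Initial: VV[0]=[0, 0, 0, 0]
Initial: VV[1]=[0, 0, 0, 0]
Initial: VV[2]=[0, 0, 0, 0]
Initial: VV[3]=[0, 0, 0, 0]
Event 1: LOCAL 0: VV[0][0]++ -> VV[0]=[1, 0, 0, 0]
Event 2: SEND 1->3: VV[1][1]++ -> VV[1]=[0, 1, 0, 0], msg_vec=[0, 1, 0, 0]; VV[3]=max(VV[3],msg_vec) then VV[3][3]++ -> VV[3]=[0, 1, 0, 1]
Event 3: LOCAL 0: VV[0][0]++ -> VV[0]=[2, 0, 0, 0]
Event 4: SEND 1->2: VV[1][1]++ -> VV[1]=[0, 2, 0, 0], msg_vec=[0, 2, 0, 0]; VV[2]=max(VV[2],msg_vec) then VV[2][2]++ -> VV[2]=[0, 2, 1, 0]
Event 5: LOCAL 0: VV[0][0]++ -> VV[0]=[3, 0, 0, 0]
Event 6: LOCAL 3: VV[3][3]++ -> VV[3]=[0, 1, 0, 2]
Event 7: LOCAL 0: VV[0][0]++ -> VV[0]=[4, 0, 0, 0]
Event 8: SEND 0->3: VV[0][0]++ -> VV[0]=[5, 0, 0, 0], msg_vec=[5, 0, 0, 0]; VV[3]=max(VV[3],msg_vec) then VV[3][3]++ -> VV[3]=[5, 1, 0, 3]
Event 3 stamp: [2, 0, 0, 0]
Event 7 stamp: [4, 0, 0, 0]
[2, 0, 0, 0] <= [4, 0, 0, 0]? True
[4, 0, 0, 0] <= [2, 0, 0, 0]? False
Relation: before

Answer: before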